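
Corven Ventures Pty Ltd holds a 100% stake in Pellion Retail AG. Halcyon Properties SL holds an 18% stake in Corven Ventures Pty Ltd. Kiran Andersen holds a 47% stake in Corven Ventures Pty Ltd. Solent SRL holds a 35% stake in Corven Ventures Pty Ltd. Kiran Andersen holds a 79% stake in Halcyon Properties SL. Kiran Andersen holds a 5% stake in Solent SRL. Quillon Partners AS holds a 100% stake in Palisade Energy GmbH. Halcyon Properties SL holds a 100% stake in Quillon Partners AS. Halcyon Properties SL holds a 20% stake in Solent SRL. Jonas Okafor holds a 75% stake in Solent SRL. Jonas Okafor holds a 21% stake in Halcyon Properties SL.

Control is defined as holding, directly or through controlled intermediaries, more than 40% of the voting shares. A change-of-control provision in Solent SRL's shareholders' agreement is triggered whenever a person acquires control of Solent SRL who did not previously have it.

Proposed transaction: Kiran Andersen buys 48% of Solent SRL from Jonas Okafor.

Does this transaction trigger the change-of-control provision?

Yes

The purchase adds only to Kiran's holdings (Jonas's stake shrinks), so Kiran is the only person who could newly come to control Solent.
Kiran holds 79% of Halcyon, so Kiran controls Halcyon.
Halcyon and Kiran together hold 18% + 47% = 65% of Corven, so Kiran controls Corven.
Halcyon holds 100% of Quillon, so Kiran controls Quillon.
Corven holds 100% of Pellion, so Kiran controls Pellion.
Quillon holds 100% of Palisade, so Kiran controls Palisade.
In Solent, Kiran's side holds only 5% + 20% = 25%, not > 40%.
So before the transaction, Kiran does not control Solent.
After the purchase, Kiran's direct stake in Solent rises to 5% + 48% = 53%, and Jonas's stake falls to 27%.
Kiran and Halcyon together hold 53% + 20% = 73% of Solent, so Kiran controls Solent.
Kiran did not control Solent before and does after, so the clause is triggered.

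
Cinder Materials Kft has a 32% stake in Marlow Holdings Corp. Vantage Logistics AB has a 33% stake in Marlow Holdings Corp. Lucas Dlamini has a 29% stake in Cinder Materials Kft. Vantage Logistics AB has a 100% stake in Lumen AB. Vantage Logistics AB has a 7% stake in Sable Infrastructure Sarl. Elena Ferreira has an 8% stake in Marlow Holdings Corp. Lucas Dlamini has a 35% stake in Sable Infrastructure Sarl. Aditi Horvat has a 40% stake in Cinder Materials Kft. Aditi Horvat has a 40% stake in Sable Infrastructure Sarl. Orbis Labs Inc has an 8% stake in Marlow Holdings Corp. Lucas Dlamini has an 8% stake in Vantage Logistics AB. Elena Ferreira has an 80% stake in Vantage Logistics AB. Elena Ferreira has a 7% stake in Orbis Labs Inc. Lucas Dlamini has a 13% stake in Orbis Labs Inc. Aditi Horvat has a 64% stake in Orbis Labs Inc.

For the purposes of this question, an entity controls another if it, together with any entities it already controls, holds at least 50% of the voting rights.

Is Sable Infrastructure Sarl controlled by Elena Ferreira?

No

Elena holds 80% of Vantage, so Elena controls Vantage.
Vantage holds 100% of Lumen, so Elena controls Lumen.
In Sable, Elena's side holds only 7%, not ≥ 50%.
So Elena does not control Sable.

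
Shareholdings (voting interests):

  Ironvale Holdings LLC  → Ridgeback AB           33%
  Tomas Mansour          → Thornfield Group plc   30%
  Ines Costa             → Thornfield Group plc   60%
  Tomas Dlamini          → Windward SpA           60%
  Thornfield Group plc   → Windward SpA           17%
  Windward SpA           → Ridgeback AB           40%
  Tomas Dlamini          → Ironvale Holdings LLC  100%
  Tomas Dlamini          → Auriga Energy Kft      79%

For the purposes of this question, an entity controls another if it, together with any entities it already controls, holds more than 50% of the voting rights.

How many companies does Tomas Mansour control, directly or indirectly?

0

Tomas Mansour's largest direct stake is 30% in Thornfield, which does not meet the threshold.
Tomas Mansour controls 0 companies.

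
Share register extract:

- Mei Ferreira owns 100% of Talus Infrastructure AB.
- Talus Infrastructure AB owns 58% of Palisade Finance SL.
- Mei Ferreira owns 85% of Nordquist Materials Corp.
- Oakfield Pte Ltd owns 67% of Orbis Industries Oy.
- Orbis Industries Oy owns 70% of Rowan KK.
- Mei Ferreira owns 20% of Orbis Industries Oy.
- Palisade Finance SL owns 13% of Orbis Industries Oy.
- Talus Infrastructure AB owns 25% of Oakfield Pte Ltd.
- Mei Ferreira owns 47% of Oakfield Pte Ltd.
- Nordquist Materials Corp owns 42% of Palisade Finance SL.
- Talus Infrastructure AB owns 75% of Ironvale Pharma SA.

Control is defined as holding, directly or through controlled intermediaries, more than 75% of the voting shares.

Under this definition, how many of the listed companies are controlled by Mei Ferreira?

Mei holds 100% of Talus, so Mei controls Talus.
Mei holds 85% of Nordquist, so Mei controls Nordquist.
Nordquist and Talus together hold 42% + 58% = 100% of Palisade, so Mei controls Palisade.
No other company's threshold is met.
Mei controls 3 companies.

3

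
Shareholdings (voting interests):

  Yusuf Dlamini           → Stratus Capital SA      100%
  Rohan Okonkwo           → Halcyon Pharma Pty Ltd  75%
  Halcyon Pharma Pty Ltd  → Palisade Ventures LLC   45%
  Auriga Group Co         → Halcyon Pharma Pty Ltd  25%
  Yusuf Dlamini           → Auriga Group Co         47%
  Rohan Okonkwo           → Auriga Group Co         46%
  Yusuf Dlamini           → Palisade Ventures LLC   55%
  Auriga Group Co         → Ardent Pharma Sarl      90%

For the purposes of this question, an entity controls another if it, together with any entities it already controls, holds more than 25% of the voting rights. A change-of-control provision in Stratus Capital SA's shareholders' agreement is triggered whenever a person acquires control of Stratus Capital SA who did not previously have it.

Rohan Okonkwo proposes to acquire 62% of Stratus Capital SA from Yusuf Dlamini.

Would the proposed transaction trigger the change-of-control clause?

Yes

The purchase adds only to Rohan's holdings (Yusuf's stake shrinks), so Rohan is the only person who could newly come to control Stratus.
Rohan holds 46% of Auriga, so Rohan controls Auriga.
Auriga and Rohan together hold 25% + 75% = 100% of Halcyon, so Rohan controls Halcyon.
Auriga holds 90% of Ardent, so Rohan controls Ardent.
Halcyon holds 45% of Palisade, so Rohan controls Palisade.
Neither Rohan nor any entity Rohan controls holds any voting interest in Stratus.
So before the transaction, Rohan does not control Stratus.
After the purchase, Rohan holds 62% of Stratus directly, and Yusuf's stake falls to 38%.
Rohan holds 62% of Stratus, so Rohan controls Stratus.
Rohan did not control Stratus before and does after, so the clause is triggered.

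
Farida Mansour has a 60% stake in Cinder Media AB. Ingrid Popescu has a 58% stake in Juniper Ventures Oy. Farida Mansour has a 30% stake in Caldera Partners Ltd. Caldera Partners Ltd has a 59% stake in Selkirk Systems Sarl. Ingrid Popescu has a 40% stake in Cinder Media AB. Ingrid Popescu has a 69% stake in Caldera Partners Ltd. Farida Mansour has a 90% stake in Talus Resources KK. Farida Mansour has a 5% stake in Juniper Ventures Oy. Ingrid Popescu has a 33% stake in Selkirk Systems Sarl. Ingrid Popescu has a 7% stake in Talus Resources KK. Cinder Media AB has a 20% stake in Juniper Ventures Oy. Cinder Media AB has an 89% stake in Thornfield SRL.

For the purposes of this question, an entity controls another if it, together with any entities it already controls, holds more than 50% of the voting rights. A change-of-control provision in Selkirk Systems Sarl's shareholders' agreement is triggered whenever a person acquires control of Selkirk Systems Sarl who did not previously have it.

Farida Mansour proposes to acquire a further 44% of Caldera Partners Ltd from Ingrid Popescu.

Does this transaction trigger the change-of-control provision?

Yes

The purchase adds only to Farida's holdings (Ingrid's stake shrinks), so Farida is the only person who could newly come to control Selkirk.
Farida holds 90% of Talus, so Farida controls Talus.
Farida holds 60% of Cinder, so Farida controls Cinder.
Cinder holds 89% of Thornfield, so Farida controls Thornfield.
Neither Farida nor any entity Farida controls holds any voting interest in Selkirk.
So before the transaction, Farida does not control Selkirk.
After the purchase, Farida's direct stake in Caldera rises to 30% + 44% = 74%, and Ingrid's stake falls to 25%.
Farida holds 74% of Caldera, so Farida controls Caldera.
Caldera holds 59% of Selkirk, so Farida controls Selkirk.
Farida did not control Selkirk before and does after, so the clause is triggered.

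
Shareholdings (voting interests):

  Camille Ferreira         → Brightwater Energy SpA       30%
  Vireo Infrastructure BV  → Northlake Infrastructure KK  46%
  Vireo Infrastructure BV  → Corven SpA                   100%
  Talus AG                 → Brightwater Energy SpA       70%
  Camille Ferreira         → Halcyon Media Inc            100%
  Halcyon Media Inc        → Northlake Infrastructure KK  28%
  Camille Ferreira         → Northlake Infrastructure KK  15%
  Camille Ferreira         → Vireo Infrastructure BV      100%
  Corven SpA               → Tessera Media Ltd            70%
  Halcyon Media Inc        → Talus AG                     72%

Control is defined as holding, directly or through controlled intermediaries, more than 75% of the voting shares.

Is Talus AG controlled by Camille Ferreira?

No

Camille holds 100% of Vireo, so Camille controls Vireo.
Camille holds 100% of Halcyon, so Camille controls Halcyon.
Vireo holds 100% of Corven, so Camille controls Corven.
Halcyon and Vireo and Camille together hold 28% + 46% + 15% = 89% of Northlake, so Camille controls Northlake.
In Talus, Camille's side holds only 72%, not > 75%.
So Camille does not control Talus.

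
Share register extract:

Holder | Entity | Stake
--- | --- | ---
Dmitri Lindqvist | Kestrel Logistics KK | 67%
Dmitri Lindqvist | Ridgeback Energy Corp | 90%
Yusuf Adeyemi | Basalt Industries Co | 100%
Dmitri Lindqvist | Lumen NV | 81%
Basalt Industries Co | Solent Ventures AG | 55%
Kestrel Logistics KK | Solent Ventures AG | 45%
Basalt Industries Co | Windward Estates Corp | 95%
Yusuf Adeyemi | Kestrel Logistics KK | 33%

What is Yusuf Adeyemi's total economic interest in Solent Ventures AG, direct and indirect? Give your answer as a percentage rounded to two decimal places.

69.85%

Yusuf reaches Solent along 2 paths.
Via Kestrel: 33% × 45% = 14.85%.
Via Basalt: 100% × 55% = 55%.
Total: 14.85% + 55% = 69.85%.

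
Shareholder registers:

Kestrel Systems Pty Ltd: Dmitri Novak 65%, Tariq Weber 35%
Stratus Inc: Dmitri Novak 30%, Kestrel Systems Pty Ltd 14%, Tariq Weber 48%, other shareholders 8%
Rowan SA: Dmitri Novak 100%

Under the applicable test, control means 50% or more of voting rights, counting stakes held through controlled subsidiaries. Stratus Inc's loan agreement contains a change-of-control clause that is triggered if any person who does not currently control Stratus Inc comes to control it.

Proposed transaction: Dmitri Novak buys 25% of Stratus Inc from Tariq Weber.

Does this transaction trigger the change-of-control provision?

The purchase adds only to Dmitri's holdings (Tariq's stake shrinks), so Dmitri is the only person who could newly come to control Stratus.
Dmitri holds 65% of Kestrel, so Dmitri controls Kestrel.
Dmitri holds 100% of Rowan, so Dmitri controls Rowan.
In Stratus, Dmitri's side holds only 30% + 14% = 44%, not ≥ 50%.
So before the transaction, Dmitri does not control Stratus.
After the purchase, Dmitri's direct stake in Stratus rises to 30% + 25% = 55%, and Tariq's stake falls to 23%.
Dmitri and Kestrel together hold 55% + 14% = 69% of Stratus, so Dmitri controls Stratus.
Dmitri did not control Stratus before and does after, so the clause is triggered.

Yes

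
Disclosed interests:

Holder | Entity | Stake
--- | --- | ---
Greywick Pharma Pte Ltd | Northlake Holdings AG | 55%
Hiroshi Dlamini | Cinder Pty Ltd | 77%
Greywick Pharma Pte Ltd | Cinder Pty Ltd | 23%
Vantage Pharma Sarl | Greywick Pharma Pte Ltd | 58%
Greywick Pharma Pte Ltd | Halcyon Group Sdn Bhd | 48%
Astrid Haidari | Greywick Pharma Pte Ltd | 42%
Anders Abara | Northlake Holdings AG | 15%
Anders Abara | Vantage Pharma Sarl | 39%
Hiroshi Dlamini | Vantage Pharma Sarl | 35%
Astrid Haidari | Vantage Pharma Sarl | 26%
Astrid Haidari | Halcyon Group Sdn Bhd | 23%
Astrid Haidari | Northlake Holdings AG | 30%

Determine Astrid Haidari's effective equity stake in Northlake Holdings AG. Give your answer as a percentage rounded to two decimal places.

61.39%

Astrid reaches Northlake along 3 paths.
Via Vantage → Greywick: 26% × 58% × 55% = 8.294%.
Via Greywick: 42% × 55% = 23.1%.
Direct stake: 30% = 30%.
Total: 8.294% + 23.1% + 30% = 61.394%.
Rounded: 61.39%.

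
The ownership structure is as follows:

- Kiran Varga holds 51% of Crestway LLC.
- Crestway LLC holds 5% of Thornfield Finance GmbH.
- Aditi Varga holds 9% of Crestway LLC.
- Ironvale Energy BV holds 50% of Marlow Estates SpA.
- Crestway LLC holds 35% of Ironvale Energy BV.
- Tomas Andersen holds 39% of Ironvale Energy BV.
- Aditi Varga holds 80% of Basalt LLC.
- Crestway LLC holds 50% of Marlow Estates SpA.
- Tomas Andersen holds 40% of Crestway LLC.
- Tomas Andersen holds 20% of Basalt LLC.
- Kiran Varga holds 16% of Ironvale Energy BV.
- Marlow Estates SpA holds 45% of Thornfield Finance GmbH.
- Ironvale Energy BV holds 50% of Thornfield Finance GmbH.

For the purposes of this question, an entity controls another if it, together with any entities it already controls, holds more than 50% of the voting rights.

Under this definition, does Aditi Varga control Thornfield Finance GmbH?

Aditi holds 80% of Basalt, so Aditi controls Basalt.
Neither Aditi nor any entity Aditi controls holds any voting interest in Thornfield.
So Aditi does not control Thornfield.

No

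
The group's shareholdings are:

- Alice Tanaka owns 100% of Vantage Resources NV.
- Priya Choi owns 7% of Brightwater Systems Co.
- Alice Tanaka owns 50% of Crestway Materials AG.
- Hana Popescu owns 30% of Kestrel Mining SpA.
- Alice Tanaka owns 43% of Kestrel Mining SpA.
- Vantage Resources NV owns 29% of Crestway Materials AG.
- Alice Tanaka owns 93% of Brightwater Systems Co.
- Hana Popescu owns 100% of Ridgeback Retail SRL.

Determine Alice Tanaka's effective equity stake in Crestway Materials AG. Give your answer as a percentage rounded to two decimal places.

Alice reaches Crestway along 2 paths.
Via Vantage: 100% × 29% = 29%.
Direct stake: 50% = 50%.
Total: 29% + 50% = 79%.
Rounded: 79.00%.

79.00%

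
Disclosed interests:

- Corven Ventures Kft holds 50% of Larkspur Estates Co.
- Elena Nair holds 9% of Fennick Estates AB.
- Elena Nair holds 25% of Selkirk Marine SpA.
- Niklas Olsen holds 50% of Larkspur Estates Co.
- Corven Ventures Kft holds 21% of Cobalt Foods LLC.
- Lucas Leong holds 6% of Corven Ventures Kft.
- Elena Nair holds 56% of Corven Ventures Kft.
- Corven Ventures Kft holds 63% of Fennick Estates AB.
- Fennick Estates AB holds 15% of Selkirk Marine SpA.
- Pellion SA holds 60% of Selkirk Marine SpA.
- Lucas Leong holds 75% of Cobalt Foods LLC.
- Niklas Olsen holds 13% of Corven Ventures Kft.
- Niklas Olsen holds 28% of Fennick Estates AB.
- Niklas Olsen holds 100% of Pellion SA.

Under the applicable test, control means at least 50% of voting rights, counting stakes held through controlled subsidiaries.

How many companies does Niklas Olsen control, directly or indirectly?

Niklas holds 50% of Larkspur, so Niklas controls Larkspur.
Niklas holds 100% of Pellion, so Niklas controls Pellion.
Pellion holds 60% of Selkirk, so Niklas controls Selkirk.
No other company's threshold is met.
Niklas controls 3 companies.

3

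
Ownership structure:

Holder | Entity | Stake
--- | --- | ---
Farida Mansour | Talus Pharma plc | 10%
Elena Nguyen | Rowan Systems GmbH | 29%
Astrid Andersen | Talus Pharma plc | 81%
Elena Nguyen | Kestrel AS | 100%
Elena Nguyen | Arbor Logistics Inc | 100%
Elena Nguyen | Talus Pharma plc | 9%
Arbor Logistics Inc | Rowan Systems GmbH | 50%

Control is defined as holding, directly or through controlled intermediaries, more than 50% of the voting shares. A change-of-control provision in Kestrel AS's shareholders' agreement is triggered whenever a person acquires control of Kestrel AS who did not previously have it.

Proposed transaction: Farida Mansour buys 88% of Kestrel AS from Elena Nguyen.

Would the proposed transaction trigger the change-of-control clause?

The purchase adds only to Farida's holdings (Elena's stake shrinks), so Farida is the only person who could newly come to control Kestrel.
Farida's largest direct stake is 10% in Talus, which does not meet the threshold, so Farida controls no company.
Neither Farida nor any entity Farida controls holds any voting interest in Kestrel.
So before the transaction, Farida does not control Kestrel.
After the purchase, Farida holds 88% of Kestrel directly, and Elena's stake falls to 12%.
Farida holds 88% of Kestrel, so Farida controls Kestrel.
Farida did not control Kestrel before and does after, so the clause is triggered.

Yes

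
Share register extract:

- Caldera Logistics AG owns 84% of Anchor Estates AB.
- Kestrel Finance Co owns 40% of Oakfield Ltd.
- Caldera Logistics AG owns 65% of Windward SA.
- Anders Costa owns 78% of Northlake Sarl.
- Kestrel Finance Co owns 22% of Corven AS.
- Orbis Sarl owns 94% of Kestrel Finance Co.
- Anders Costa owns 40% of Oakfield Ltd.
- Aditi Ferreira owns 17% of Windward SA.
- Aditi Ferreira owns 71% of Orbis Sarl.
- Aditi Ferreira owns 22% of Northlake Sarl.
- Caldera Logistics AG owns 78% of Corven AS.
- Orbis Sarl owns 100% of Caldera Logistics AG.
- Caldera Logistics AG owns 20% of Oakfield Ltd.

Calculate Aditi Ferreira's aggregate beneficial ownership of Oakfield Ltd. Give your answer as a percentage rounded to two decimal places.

40.90%

Aditi reaches Oakfield along 2 paths.
Via Orbis → Caldera: 71% × 100% × 20% = 14.2%.
Via Orbis → Kestrel: 71% × 94% × 40% = 26.696%.
Total: 14.2% + 26.696% = 40.896%.
Rounded: 40.90%.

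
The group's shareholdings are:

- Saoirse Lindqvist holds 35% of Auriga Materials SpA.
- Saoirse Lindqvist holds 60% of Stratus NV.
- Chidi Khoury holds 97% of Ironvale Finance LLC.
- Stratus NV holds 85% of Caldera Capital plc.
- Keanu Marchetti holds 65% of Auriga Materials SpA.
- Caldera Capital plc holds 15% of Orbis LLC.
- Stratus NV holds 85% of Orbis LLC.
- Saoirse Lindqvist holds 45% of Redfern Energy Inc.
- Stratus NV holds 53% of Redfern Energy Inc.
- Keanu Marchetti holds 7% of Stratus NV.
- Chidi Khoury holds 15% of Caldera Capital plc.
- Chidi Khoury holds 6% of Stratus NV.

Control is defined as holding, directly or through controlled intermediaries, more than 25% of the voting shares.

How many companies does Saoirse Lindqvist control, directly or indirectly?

Saoirse holds 60% of Stratus, so Saoirse controls Stratus.
Stratus holds 85% of Caldera, so Saoirse controls Caldera.
Stratus and Saoirse together hold 53% + 45% = 98% of Redfern, so Saoirse controls Redfern.
Saoirse holds 35% of Auriga, so Saoirse controls Auriga.
Caldera and Stratus together hold 15% + 85% = 100% of Orbis, so Saoirse controls Orbis.
No other company's threshold is met.
Saoirse controls 5 companies.

5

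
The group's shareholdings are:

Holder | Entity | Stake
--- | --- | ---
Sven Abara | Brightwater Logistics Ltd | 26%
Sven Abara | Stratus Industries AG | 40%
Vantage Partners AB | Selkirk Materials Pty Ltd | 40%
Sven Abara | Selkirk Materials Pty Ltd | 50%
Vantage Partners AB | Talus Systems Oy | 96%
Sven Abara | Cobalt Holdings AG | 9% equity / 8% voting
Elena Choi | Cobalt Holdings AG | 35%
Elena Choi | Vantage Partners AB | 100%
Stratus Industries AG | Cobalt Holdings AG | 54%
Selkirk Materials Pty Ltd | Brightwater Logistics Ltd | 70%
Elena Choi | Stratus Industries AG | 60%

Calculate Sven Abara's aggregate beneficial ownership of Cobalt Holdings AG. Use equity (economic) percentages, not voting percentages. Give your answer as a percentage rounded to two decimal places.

30.60%

Sven reaches Cobalt along 2 paths.
Direct stake: 9% = 9%.
Via Stratus: 40% × 54% = 21.6%.
Total: 9% + 21.6% = 30.6%.
Rounded: 30.60%.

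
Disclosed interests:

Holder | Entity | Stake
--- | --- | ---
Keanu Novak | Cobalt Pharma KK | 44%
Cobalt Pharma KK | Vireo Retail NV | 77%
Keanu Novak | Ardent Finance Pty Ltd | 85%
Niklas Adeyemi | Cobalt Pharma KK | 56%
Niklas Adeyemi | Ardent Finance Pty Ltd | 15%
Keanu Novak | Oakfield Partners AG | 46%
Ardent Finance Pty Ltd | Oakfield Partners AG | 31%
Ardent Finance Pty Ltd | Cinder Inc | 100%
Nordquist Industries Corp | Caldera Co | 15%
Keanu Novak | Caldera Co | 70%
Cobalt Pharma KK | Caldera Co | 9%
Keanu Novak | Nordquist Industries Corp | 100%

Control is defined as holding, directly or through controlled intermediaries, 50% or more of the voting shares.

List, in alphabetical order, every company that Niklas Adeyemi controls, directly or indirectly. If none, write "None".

Cobalt Pharma KK, Vireo Retail NV

Niklas holds 56% of Cobalt, so Niklas controls Cobalt.
Cobalt holds 77% of Vireo, so Niklas controls Vireo.
No other company's threshold is met.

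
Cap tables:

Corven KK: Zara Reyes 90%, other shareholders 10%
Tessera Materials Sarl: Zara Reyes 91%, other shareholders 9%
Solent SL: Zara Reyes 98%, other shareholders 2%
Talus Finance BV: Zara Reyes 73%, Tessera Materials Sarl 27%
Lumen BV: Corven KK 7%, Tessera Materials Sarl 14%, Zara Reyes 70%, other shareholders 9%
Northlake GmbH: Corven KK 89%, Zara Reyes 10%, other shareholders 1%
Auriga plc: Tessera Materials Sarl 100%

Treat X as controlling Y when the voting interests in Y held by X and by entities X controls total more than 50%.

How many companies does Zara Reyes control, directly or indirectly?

7

Zara holds 90% of Corven, so Zara controls Corven.
Zara holds 91% of Tessera, so Zara controls Tessera.
Zara holds 98% of Solent, so Zara controls Solent.
Zara and Tessera together hold 73% + 27% = 100% of Talus, so Zara controls Talus.
Corven and Tessera and Zara together hold 7% + 14% + 70% = 91% of Lumen, so Zara controls Lumen.
Corven and Zara together hold 89% + 10% = 99% of Northlake, so Zara controls Northlake.
Tessera holds 100% of Auriga, so Zara controls Auriga.
Zara controls 7 companies.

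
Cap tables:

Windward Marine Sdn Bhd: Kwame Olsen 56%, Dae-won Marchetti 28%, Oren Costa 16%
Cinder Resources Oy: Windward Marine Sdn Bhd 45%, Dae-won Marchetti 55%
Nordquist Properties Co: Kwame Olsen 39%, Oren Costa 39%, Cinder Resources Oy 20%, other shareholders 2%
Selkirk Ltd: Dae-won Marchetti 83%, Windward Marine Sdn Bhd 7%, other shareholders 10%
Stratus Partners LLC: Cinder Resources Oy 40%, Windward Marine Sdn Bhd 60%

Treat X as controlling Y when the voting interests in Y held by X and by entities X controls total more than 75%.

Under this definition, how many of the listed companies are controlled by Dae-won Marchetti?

1

Dae-won holds 83% of Selkirk, so Dae-won controls Selkirk.
No other company's threshold is met.
Dae-won controls 1 company.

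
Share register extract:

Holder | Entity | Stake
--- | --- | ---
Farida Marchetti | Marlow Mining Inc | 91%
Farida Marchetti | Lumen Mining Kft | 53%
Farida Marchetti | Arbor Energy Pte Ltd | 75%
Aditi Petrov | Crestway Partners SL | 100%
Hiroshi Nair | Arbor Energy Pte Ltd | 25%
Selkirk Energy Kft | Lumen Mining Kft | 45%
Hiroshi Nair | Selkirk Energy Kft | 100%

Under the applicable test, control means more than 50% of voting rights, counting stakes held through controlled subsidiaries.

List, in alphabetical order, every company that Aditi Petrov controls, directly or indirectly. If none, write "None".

Crestway Partners SL

Aditi holds 100% of Crestway, so Aditi controls Crestway.
No other company's threshold is met.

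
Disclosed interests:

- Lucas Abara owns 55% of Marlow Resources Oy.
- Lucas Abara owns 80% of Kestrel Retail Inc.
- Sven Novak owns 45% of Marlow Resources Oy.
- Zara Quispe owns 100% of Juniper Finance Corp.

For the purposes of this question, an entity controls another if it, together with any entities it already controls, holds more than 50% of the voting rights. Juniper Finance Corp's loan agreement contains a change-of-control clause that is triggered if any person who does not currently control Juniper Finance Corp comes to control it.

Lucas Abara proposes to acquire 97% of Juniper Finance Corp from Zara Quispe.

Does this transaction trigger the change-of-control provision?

The purchase adds only to Lucas's holdings (Zara's stake shrinks), so Lucas is the only person who could newly come to control Juniper.
Lucas holds 80% of Kestrel, so Lucas controls Kestrel.
Lucas holds 55% of Marlow, so Lucas controls Marlow.
Neither Lucas nor any entity Lucas controls holds any voting interest in Juniper.
So before the transaction, Lucas does not control Juniper.
After the purchase, Lucas holds 97% of Juniper directly, and Zara's stake falls to 3%.
Lucas holds 97% of Juniper, so Lucas controls Juniper.
Lucas did not control Juniper before and does after, so the clause is triggered.

Yes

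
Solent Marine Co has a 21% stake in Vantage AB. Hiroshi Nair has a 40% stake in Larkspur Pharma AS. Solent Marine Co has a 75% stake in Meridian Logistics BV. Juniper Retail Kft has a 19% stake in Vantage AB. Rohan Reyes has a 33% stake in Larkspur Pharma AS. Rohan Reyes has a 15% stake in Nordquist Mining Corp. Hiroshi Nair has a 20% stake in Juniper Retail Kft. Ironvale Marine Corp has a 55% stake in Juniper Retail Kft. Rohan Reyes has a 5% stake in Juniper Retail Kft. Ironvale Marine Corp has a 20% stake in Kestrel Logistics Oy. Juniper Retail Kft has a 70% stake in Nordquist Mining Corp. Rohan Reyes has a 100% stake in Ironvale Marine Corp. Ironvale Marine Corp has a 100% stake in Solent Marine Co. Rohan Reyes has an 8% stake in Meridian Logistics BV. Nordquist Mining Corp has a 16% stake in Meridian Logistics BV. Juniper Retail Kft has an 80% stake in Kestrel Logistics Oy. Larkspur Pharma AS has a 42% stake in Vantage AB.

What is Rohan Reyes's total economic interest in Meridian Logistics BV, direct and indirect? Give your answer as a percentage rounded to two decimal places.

Rohan reaches Meridian along 5 paths.
Via Ironvale → Solent: 100% × 100% × 75% = 75%.
Via Juniper → Nordquist: 5% × 70% × 16% = 0.56%.
Via Ironvale → Juniper → Nordquist: 100% × 55% × 70% × 16% = 6.16%.
Via Nordquist: 15% × 16% = 2.4%.
Direct stake: 8% = 8%.
Total: 75% + 0.56% + 6.16% + 2.4% + 8% = 92.12%.

92.12%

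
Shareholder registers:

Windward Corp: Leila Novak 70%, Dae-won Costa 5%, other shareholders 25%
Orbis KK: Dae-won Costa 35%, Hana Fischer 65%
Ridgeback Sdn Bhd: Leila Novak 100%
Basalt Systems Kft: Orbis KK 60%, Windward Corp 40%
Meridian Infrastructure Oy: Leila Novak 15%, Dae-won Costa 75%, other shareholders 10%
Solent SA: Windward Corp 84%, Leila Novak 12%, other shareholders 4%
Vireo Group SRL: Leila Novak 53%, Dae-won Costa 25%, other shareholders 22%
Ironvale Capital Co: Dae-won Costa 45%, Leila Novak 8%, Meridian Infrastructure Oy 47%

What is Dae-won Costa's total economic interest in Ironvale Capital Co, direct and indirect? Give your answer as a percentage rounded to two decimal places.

Dae-won reaches Ironvale along 2 paths.
Direct stake: 45% = 45%.
Via Meridian: 75% × 47% = 35.25%.
Total: 45% + 35.25% = 80.25%.

80.25%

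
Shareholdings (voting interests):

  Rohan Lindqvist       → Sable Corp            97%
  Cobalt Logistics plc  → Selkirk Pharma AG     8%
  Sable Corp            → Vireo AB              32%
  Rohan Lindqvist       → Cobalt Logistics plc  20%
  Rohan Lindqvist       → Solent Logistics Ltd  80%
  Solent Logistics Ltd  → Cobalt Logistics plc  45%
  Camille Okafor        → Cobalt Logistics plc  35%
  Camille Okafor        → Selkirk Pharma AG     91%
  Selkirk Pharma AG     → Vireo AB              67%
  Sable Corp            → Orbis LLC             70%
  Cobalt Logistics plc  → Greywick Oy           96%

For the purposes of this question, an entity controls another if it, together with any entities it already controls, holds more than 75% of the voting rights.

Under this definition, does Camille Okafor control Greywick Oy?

Camille holds 91% of Selkirk, so Camille controls Selkirk.
Neither Camille nor any entity Camille controls holds any voting interest in Greywick.
So Camille does not control Greywick.

No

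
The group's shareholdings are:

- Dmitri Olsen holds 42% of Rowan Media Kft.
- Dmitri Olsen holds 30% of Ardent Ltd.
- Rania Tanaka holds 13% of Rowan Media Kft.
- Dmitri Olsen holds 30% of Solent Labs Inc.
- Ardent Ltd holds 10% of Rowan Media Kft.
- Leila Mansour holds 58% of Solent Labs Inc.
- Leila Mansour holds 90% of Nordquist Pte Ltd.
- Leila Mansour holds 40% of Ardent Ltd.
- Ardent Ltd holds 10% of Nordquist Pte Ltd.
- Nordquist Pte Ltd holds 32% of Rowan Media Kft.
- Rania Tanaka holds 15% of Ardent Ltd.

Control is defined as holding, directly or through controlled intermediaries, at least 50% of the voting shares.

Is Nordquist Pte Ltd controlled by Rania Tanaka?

Rania's largest direct stake is 15% in Ardent, which does not meet the threshold, so Rania controls no company.
Neither Rania nor any entity Rania controls holds any voting interest in Nordquist.
So Rania does not control Nordquist.

No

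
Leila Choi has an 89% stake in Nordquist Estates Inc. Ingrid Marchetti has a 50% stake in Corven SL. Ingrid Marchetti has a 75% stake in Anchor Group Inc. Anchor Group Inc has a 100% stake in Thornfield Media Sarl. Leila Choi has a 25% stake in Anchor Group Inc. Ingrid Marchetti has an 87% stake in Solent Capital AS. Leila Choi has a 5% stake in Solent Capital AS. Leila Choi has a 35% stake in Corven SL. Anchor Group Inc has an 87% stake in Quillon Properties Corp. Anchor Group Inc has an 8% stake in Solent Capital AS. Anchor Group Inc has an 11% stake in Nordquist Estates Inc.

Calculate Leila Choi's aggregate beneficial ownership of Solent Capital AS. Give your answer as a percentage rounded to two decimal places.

Leila reaches Solent along 2 paths.
Via Anchor: 25% × 8% = 2%.
Direct stake: 5% = 5%.
Total: 2% + 5% = 7%.
Rounded: 7.00%.

7.00%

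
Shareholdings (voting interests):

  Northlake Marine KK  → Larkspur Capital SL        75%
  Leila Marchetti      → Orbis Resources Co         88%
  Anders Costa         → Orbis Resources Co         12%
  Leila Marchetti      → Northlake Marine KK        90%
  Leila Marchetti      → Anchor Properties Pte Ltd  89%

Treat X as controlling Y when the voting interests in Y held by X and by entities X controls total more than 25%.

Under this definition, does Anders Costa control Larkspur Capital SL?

Anders's largest direct stake is 12% in Orbis, which does not meet the threshold, so Anders controls no company.
Neither Anders nor any entity Anders controls holds any voting interest in Larkspur.
So Anders does not control Larkspur.

No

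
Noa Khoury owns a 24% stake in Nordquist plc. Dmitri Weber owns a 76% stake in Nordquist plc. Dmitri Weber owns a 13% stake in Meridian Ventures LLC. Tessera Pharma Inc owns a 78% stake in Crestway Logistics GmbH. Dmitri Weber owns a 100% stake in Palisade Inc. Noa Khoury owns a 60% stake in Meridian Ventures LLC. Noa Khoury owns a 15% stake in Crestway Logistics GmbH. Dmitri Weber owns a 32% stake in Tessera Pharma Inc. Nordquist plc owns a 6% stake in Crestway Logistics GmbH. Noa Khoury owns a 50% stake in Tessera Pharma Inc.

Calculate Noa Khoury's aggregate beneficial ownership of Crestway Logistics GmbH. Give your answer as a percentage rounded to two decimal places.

55.44%

Noa reaches Crestway along 3 paths.
Via Nordquist: 24% × 6% = 1.44%.
Direct stake: 15% = 15%.
Via Tessera: 50% × 78% = 39%.
Total: 1.44% + 15% + 39% = 55.44%.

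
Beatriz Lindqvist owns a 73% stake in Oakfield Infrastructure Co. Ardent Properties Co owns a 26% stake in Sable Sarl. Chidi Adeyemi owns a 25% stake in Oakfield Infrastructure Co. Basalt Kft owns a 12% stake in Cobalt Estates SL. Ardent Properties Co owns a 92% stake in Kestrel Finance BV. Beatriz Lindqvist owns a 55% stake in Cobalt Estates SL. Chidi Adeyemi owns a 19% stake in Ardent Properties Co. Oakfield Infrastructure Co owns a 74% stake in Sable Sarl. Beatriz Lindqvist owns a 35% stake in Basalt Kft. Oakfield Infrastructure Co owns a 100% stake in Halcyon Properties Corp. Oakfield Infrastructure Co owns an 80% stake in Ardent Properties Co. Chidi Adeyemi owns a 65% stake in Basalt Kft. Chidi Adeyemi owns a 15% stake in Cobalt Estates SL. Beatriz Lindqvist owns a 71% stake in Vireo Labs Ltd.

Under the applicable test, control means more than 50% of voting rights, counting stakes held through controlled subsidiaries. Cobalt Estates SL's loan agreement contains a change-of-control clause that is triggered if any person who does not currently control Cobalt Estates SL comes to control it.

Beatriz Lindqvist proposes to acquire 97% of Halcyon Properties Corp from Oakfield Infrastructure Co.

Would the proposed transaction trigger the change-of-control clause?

The purchase adds only to Beatriz's holdings (Oakfield's stake shrinks), so Beatriz is the only person who could newly come to control Cobalt.
Beatriz holds 55% of Cobalt, so Beatriz controls Cobalt.
So Beatriz already controls Cobalt before the transaction.
After the purchase, Beatriz holds 97% of Halcyon directly, and Oakfield's stake falls to 3%.
Beatriz controlled Cobalt already, so this is not a new person acquiring control; every other person's position is unchanged or reduced.
No new person acquires control, so the clause is not triggered.

No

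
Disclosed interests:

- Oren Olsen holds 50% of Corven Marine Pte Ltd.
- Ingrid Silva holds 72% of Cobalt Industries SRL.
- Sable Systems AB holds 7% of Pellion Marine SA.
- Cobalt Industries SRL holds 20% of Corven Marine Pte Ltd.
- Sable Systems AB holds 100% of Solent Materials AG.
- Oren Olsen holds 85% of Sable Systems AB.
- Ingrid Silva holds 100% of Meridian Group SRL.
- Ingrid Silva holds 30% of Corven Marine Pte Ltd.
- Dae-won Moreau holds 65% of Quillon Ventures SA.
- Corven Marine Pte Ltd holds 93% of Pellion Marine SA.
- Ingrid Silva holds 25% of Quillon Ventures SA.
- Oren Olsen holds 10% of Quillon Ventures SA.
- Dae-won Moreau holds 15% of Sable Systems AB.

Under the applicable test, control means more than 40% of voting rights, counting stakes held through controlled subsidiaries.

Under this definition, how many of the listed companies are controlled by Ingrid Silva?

Ingrid holds 72% of Cobalt, so Ingrid controls Cobalt.
Ingrid holds 100% of Meridian, so Ingrid controls Meridian.
Cobalt and Ingrid together hold 20% + 30% = 50% of Corven, so Ingrid controls Corven.
Corven holds 93% of Pellion, so Ingrid controls Pellion.
No other company's threshold is met.
Ingrid controls 4 companies.

4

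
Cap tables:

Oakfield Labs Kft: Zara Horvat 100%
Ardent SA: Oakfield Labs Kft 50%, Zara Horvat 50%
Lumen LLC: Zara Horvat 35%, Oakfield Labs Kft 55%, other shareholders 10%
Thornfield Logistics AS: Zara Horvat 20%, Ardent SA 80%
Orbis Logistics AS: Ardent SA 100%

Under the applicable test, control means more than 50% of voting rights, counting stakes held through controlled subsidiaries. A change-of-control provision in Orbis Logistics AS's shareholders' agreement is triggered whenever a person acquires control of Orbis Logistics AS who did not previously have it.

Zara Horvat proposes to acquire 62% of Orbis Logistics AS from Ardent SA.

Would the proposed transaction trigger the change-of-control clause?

The purchase adds only to Zara's holdings (Ardent's stake shrinks), so Zara is the only person who could newly come to control Orbis.
Zara holds 100% of Oakfield, so Zara controls Oakfield.
Oakfield and Zara together hold 50% + 50% = 100% of Ardent, so Zara controls Ardent.
Ardent holds 100% of Orbis, so Zara controls Orbis.
So Zara already controls Orbis before the transaction.
After the purchase, Zara holds 62% of Orbis directly, and Ardent's stake falls to 38%.
Zara controlled Orbis already, so this is not a new person acquiring control; every other person's position is unchanged or reduced.
No new person acquires control, so the clause is not triggered.

No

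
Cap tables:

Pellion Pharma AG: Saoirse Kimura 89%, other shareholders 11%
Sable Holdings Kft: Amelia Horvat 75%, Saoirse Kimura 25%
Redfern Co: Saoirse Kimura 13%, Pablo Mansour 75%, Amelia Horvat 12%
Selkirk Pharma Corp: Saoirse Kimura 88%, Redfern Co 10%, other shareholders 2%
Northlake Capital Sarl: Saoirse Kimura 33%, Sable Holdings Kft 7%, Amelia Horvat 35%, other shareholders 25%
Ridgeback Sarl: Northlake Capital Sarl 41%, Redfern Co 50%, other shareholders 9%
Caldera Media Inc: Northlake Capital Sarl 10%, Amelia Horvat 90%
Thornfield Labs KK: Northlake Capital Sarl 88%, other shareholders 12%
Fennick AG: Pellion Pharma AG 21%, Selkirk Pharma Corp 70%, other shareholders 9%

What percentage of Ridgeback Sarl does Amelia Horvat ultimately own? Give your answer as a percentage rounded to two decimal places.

Amelia reaches Ridgeback along 3 paths.
Via Sable → Northlake: 75% × 7% × 41% = 2.1525%.
Via Northlake: 35% × 41% = 14.35%.
Via Redfern: 12% × 50% = 6%.
Total: 2.1525% + 14.35% + 6% = 22.5025%.
Rounded: 22.50%.

22.50%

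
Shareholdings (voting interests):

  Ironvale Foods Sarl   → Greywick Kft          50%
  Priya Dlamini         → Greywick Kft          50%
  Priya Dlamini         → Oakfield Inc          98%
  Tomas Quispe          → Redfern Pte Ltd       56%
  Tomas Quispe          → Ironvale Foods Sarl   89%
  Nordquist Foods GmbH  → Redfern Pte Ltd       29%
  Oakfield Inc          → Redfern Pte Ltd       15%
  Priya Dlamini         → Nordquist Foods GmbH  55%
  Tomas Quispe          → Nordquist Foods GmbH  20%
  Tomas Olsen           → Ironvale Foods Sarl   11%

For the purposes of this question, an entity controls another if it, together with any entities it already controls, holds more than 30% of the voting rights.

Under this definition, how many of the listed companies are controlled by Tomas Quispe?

Tomas Quispe holds 89% of Ironvale, so Tomas Quispe controls Ironvale.
Tomas Quispe holds 56% of Redfern, so Tomas Quispe controls Redfern.
Ironvale holds 50% of Greywick, so Tomas Quispe controls Greywick.
No other company's threshold is met.
Tomas Quispe controls 3 companies.

3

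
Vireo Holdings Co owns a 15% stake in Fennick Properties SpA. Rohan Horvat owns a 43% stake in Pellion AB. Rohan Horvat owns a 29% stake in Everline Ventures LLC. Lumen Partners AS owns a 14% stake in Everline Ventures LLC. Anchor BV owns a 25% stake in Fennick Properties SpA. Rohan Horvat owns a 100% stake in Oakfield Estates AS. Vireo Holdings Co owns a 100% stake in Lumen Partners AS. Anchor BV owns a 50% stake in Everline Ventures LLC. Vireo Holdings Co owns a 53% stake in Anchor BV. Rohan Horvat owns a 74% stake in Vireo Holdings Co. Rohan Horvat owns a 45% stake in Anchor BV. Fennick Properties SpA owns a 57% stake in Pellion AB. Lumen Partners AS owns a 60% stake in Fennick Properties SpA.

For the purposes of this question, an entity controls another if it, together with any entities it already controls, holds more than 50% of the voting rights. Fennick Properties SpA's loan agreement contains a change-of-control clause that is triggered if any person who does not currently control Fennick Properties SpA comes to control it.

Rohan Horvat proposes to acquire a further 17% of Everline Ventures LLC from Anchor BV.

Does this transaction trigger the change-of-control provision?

The purchase adds only to Rohan's holdings (Anchor's stake shrinks), so Rohan is the only person who could newly come to control Fennick.
Rohan holds 74% of Vireo, so Rohan controls Vireo.
Vireo and Rohan together hold 53% + 45% = 98% of Anchor, so Rohan controls Anchor.
Vireo holds 100% of Lumen, so Rohan controls Lumen.
Anchor and Lumen and Vireo together hold 25% + 60% + 15% = 100% of Fennick, so Rohan controls Fennick.
So Rohan already controls Fennick before the transaction.
After the purchase, Rohan's direct stake in Everline rises to 29% + 17% = 46%, and Anchor's stake falls to 33%.
Rohan controlled Fennick already, so this is not a new person acquiring control; every other person's position is unchanged or reduced.
No new person acquires control, so the clause is not triggered.

No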